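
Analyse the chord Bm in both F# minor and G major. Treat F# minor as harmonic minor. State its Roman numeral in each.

iv in F# minor; iii in G major

The scale of F# minor (harmonic minor) is F# G# A B C# D E#; B is degree 4, and the triad built there (B-D-F#) is minor, so it is iv.
The scale of G major is G A B C D E F#; B is degree 3, and the triad built there (B-D-F#) is minor, so it is iii.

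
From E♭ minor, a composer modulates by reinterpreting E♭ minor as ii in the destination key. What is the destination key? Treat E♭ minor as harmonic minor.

D♭ major

The numeral ii denotes a minor triad on scale degree 2. With E♭ on degree 2, the tonic of the new key is D♭.
Degree 2 carries a minor triad in major keys, so the destination is D♭ major.
Check: the diatonic triads of D♭ major are D♭ (I), E♭m (ii), Fm (iii), G♭ (IV), A♭ (V), B♭m (vi), Cdim (vii°) — E♭ minor is indeed ii.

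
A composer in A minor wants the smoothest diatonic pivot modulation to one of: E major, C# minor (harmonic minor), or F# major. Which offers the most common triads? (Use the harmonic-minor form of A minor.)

E major

Triads of A minor (harmonic minor): Am (i), Bdim (ii°), Caug (III+), Dm (iv), E (V), F (VI), G#dim (vii°).
E major shares 1: E.
C# minor (harmonic minor) shares 0: none.
F# major shares 0: none.
The most common triads (1) are shared with E major.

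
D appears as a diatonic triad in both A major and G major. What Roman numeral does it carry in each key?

The scale of A major is A B C# D E F# G#; D is degree 4, and the triad built there (D-F#-A) is major, so it is IV.
The scale of G major is G A B C D E F#; D is degree 5, and the triad built there (D-F#-A) is major, so it is V.

IV in A major; V in G major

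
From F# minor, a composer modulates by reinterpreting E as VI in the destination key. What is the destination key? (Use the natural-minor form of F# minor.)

The numeral VI denotes a major triad on scale degree 6. With E on degree 6, the tonic of the new key is G#.
Degree 6 carries a major triad in minor keys, so the destination is G# minor.
Check: the diatonic triads of G# minor (natural minor) are G#m (i), A#dim (ii°), B (III), C#m (iv), D#m (v), E (VI), F# (VII) — E is indeed VI.

G# minor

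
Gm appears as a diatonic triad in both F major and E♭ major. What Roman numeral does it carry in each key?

ii in F major; iii in E♭ major

The scale of F major is F G A B♭ C D E; G is degree 2, and the triad built there (G-B♭-D) is minor, so it is ii.
The scale of E♭ major is E♭ F G A♭ B♭ C D; G is degree 3, and the triad built there (G-B♭-D) is minor, so it is iii.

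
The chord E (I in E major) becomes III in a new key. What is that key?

C# minor

The numeral III denotes a major triad on scale degree 3. With E on degree 3, the tonic of the new key is C#.
Degree 3 carries a major triad in natural-minor keys, so the destination is C# minor.
Check: the diatonic triads of C# minor (natural minor) are C#m (i), D#dim (ii°), E (III), F#m (iv), G#m (v), A (VI), B (VII) — E is indeed III.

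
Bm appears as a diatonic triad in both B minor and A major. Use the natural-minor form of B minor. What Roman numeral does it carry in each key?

i in B minor; ii in A major

The scale of B minor (natural minor) is B C# D E F# G A; B is degree 1, and the triad built there (B-D-F#) is minor, so it is i.
The scale of A major is A B C# D E F# G#; B is degree 2, and the triad built there (B-D-F#) is minor, so it is ii.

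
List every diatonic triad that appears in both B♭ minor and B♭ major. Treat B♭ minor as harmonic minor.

F, Adim

Triads in B♭ minor (harmonic minor): B♭m (i), Cdim (ii°), D♭aug (III+), E♭m (iv), F (V), G♭ (VI), Adim (vii°).
Triads in B♭ major: B♭ (I), Cm (ii), Dm (iii), E♭ (IV), F (V), Gm (vi), Adim (vii°).
Shared triads with their functions: F (V in B♭ minor, V in B♭ major); Adim (vii° in B♭ minor, vii° in B♭ major).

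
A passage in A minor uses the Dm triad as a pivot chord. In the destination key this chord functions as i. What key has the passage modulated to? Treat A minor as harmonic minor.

D minor

The numeral i denotes a minor triad on scale degree 1. With D on degree 1, the tonic of the new key is D.
Degree 1 carries a minor triad in minor keys, so the destination is D minor.
Check: the diatonic triads of D minor (natural minor) are Dm (i), Edim (ii°), F (III), Gm (iv), Am (v), Bb (VI), C (VII) — Dm is indeed i.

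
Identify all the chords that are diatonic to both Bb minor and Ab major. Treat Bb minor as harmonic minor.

Triads in Bb minor (harmonic minor): Bbm (i), Cdim (ii°), Dbaug (III+), Ebm (iv), F (V), Gb (VI), Adim (vii°).
Triads in Ab major: Ab (I), Bbm (ii), Cm (iii), Db (IV), Eb (V), Fm (vi), Gdim (vii°).
Shared triads with their functions: Bbm (i in Bb minor, ii in Ab major).

Bbm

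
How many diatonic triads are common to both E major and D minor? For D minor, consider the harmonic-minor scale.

Diatonic triads of E major: E major (I), F♯ minor (ii), G♯ minor (iii), A major (IV), B major (V), C♯ minor (vi), D♯ diminished (vii°).
Diatonic triads of D minor (harmonic minor): D minor (i), E diminished (ii°), F augmented (III+), G minor (iv), A major (V), B♭ major (VI), C♯ diminished (vii°).
Matching root and quality in both lists: A major.
That gives 1 common triad.

1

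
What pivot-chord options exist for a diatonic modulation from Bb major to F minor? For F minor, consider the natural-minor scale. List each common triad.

Cm, Eb

Triads in Bb major: Bb major (I), C minor (ii), D minor (iii), Eb major (IV), F major (V), G minor (vi), A diminished (vii°).
Triads in F minor (natural minor): F minor (i), G diminished (ii°), Ab major (III), Bb minor (iv), C minor (v), Db major (VI), Eb major (VII).
Shared triads with their functions: C minor (ii in Bb major, v in F minor); Eb major (IV in Bb major, VII in F minor).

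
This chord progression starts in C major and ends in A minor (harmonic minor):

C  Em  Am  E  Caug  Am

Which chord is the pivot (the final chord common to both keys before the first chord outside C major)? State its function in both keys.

Am — vi in C major, i in A minor

Chords diatonic to C major: C, Dm, Em, F, G, Am, Bdim.
Reading the progression, the first chord not in that set is E, so the modulation leaves C major there.
The chord immediately before E is Am, which is diatonic to both keys: vi in C major and i in A minor.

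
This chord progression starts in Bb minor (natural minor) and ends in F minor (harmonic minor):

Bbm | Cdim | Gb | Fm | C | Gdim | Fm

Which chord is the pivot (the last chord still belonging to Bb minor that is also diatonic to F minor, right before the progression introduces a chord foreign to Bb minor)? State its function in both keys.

Chords diatonic to Bb minor: Bbm, Cdim, Db, Ebm, Fm, Gb, Ab.
Reading the progression, the first chord not in that set is C, so the modulation leaves Bb minor there.
The chord immediately before C is Fm, which is diatonic to both keys: v in Bb minor and i in F minor.

Fm — v in Bb minor, i in F minor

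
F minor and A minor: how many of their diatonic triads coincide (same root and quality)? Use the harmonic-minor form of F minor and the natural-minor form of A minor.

1

Diatonic triads of F minor (harmonic minor): Fm (i), Gdim (ii°), Abaug (III+), Bbm (iv), C (V), Db (VI), Edim (vii°).
Diatonic triads of A minor (natural minor): Am (i), Bdim (ii°), C (III), Dm (iv), Em (v), F (VI), G (VII).
Matching root and quality in both lists: C.
That gives 1 common triad.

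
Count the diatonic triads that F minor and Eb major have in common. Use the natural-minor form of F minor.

Diatonic triads of F minor (natural minor): Fm (i), Gdim (ii°), Ab (III), Bbm (iv), Cm (v), Db (VI), Eb (VII).
Diatonic triads of Eb major: Eb (I), Fm (ii), Gm (iii), Ab (IV), Bb (V), Cm (vi), Ddim (vii°).
Matching root and quality in both lists: Fm, Ab, Cm, Eb.
That gives 4 common triads.

4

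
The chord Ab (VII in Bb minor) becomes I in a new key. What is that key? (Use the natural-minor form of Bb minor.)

Ab major

The numeral I denotes a major triad on scale degree 1. With Ab on degree 1, the tonic of the new key is Ab.
Degree 1 carries a major triad in major keys, so the destination is Ab major.
Check: the diatonic triads of Ab major are Ab (I), Bbm (ii), Cm (iii), Db (IV), Eb (V), Fm (vi), Gdim (vii°) — Ab is indeed I.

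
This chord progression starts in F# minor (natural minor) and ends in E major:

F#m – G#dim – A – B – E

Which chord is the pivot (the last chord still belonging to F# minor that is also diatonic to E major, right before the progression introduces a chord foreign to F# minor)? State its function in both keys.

Chords diatonic to F# minor: F#m, G#dim, A, Bm, C#m, D, E.
Reading the progression, the first chord not in that set is B, so the modulation leaves F# minor there.
The chord immediately before B is A, which is diatonic to both keys: III in F# minor and IV in E major.

A — III in F# minor, IV in E major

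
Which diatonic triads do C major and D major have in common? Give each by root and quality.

Em, G

Triads in C major: C (I), Dm (ii), Em (iii), F (IV), G (V), Am (vi), Bdim (vii°).
Triads in D major: D (I), Em (ii), F#m (iii), G (IV), A (V), Bm (vi), C#dim (vii°).
Shared triads with their functions: Em (iii in C major, ii in D major); G (V in C major, IV in D major).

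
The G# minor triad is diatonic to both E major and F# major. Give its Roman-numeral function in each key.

The scale of E major is E F# G# A B C# D#; G# is degree 3, and the triad built there (G#-B-D#) is minor, so it is iii.
The scale of F# major is F# G# A# B C# D# E#; G# is degree 2, and the triad built there (G#-B-D#) is minor, so it is ii.

iii in E major; ii in F# major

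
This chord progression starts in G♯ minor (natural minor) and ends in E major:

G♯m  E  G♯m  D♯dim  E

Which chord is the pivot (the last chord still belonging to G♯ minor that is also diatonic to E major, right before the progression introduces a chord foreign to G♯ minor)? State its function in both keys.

G♯m — i in G♯ minor, iii in E major

Chords diatonic to G♯ minor: G♯m, A♯dim, B, C♯m, D♯m, E, F♯.
Reading the progression, the first chord not in that set is D♯dim, so the modulation leaves G♯ minor there.
The chord immediately before D♯dim is G♯m, which is diatonic to both keys: i in G♯ minor and iii in E major.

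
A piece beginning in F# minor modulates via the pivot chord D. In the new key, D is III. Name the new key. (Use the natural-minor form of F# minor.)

The numeral III denotes a major triad on scale degree 3. With D on degree 3, the tonic of the new key is B.
Degree 3 carries a major triad in natural-minor keys, so the destination is B minor.
Check: the diatonic triads of B minor (natural minor) are Bm (i), C#dim (ii°), D (III), Em (iv), F#m (v), G (VI), A (VII) — D is indeed III.

B minor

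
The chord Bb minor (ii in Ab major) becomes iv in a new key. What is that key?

F minor

The numeral iv denotes a minor triad on scale degree 4. With Bb on degree 4, the tonic of the new key is F.
Degree 4 carries a minor triad in minor keys, so the destination is F minor.
Check: the diatonic triads of F minor (natural minor) are Fm (i), Gdim (ii°), Ab (III), Bbm (iv), Cm (v), Db (VI), Eb (VII) — Bb minor is indeed iv.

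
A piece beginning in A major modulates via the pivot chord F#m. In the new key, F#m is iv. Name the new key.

C# minor

The numeral iv denotes a minor triad on scale degree 4. With F# on degree 4, the tonic of the new key is C#.
Degree 4 carries a minor triad in minor keys, so the destination is C# minor.
Check: the diatonic triads of C# minor (natural minor) are C#m (i), D#dim (ii°), E (III), F#m (iv), G#m (v), A (VI), B (VII) — F#m is indeed iv.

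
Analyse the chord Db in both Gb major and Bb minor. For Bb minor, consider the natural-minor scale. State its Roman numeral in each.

The scale of Gb major is Gb Ab Bb Cb Db Eb F; Db is degree 5, and the triad built there (Db-F-Ab) is major, so it is V.
The scale of Bb minor (natural minor) is Bb C Db Eb F Gb Ab; Db is degree 3, and the triad built there (Db-F-Ab) is major, so it is III.

V in Gb major; III in Bb minor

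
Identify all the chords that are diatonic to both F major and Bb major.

Triads in F major: F (I), Gm (ii), Am (iii), Bb (IV), C (V), Dm (vi), Edim (vii°).
Triads in Bb major: Bb (I), Cm (ii), Dm (iii), Eb (IV), F (V), Gm (vi), Adim (vii°).
Shared triads with their functions: F (I in F major, V in Bb major); Gm (ii in F major, vi in Bb major); Bb (IV in F major, I in Bb major); Dm (vi in F major, iii in Bb major).

F, Gm, Bb, Dm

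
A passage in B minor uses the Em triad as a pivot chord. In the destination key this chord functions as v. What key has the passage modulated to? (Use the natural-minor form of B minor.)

A minor

The numeral v denotes a minor triad on scale degree 5. With E on degree 5, the tonic of the new key is A.
Degree 5 carries a minor triad in natural-minor keys, so the destination is A minor.
Check: the diatonic triads of A minor (natural minor) are Am (i), Bdim (ii°), C (III), Dm (iv), Em (v), F (VI), G (VII) — Em is indeed v.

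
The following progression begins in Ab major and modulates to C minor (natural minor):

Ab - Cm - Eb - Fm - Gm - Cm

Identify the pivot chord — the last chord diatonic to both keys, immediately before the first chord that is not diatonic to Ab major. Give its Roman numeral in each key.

Fm — vi in Ab major, iv in C minor

Chords diatonic to Ab major: Ab, Bbm, Cm, Db, Eb, Fm, Gdim.
Reading the progression, the first chord not in that set is Gm, so the modulation leaves Ab major there.
The chord immediately before Gm is Fm, which is diatonic to both keys: vi in Ab major and iv in C minor.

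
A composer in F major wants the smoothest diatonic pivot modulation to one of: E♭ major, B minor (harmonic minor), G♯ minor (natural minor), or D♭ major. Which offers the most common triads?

E♭ major

Triads of F major: F (I), Gm (ii), Am (iii), B♭ (IV), C (V), Dm (vi), Edim (vii°).
E♭ major shares 2: Gm, B♭.
B minor (harmonic minor) shares 0: none.
G♯ minor (natural minor) shares 0: none.
D♭ major shares 0: none.
The most common triads (2) are shared with E♭ major.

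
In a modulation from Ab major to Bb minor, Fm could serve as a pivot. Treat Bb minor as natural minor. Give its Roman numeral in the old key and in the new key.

The scale of Ab major is Ab Bb C Db Eb F G; F is degree 6, and the triad built there (F-Ab-C) is minor, so it is vi.
The scale of Bb minor (natural minor) is Bb C Db Eb F Gb Ab; F is degree 5, and the triad built there (F-Ab-C) is minor, so it is v.

vi in Ab major; v in Bb minor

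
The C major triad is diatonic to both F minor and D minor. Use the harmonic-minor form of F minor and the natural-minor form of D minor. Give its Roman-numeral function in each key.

V in F minor; VII in D minor

The scale of F minor (harmonic minor) is F G Ab Bb C Db E; C is degree 5, and the triad built there (C-E-G) is major, so it is V.
The scale of D minor (natural minor) is D E F G A Bb C; C is degree 7, and the triad built there (C-E-G) is major, so it is VII.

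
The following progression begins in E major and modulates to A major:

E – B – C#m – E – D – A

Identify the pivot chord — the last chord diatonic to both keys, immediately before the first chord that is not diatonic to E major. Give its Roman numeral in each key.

E — I in E major, V in A major

Chords diatonic to E major: E, F#m, G#m, A, B, C#m, D#dim.
Reading the progression, the first chord not in that set is D, so the modulation leaves E major there.
The chord immediately before D is E, which is diatonic to both keys: I in E major and V in A major.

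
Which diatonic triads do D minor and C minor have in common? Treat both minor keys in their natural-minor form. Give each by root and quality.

Gm, Bb

Triads in D minor (natural minor): Dm (i), Edim (ii°), F (III), Gm (iv), Am (v), Bb (VI), C (VII).
Triads in C minor (natural minor): Cm (i), Ddim (ii°), Eb (III), Fm (iv), Gm (v), Ab (VI), Bb (VII).
Shared triads with their functions: Gm (iv in D minor, v in C minor); Bb (VI in D minor, VII in C minor).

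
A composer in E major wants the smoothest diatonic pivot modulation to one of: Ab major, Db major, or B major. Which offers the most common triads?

B major

Triads of E major: E major (I), F# minor (ii), G# minor (iii), A major (IV), B major (V), C# minor (vi), D# diminished (vii°).
Ab major shares 0: none.
Db major shares 0: none.
B major shares 4: E, G#m, B, C#m.
The most common triads (4) are shared with B major.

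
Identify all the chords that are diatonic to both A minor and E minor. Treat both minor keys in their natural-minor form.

Triads in A minor (natural minor): Am (i), Bdim (ii°), C (III), Dm (iv), Em (v), F (VI), G (VII).
Triads in E minor (natural minor): Em (i), F#dim (ii°), G (III), Am (iv), Bm (v), C (VI), D (VII).
Shared triads with their functions: Am (i in A minor, iv in E minor); C (III in A minor, VI in E minor); Em (v in A minor, i in E minor); G (VII in A minor, III in E minor).

Am, C, Em, G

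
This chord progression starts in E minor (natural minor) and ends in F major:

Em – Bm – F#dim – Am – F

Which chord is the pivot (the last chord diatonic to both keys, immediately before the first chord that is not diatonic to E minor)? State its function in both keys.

Chords diatonic to E minor: Em, F#dim, G, Am, Bm, C, D.
Reading the progression, the first chord not in that set is F, so the modulation leaves E minor there.
The chord immediately before F is Am, which is diatonic to both keys: iv in E minor and iii in F major.

Am — iv in E minor, iii in F major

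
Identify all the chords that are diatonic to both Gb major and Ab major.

Triads in Gb major: Gb (I), Abm (ii), Bbm (iii), Cb (IV), Db (V), Ebm (vi), Fdim (vii°).
Triads in Ab major: Ab (I), Bbm (ii), Cm (iii), Db (IV), Eb (V), Fm (vi), Gdim (vii°).
Shared triads with their functions: Bbm (iii in Gb major, ii in Ab major); Db (V in Gb major, IV in Ab major).

Bbm, Db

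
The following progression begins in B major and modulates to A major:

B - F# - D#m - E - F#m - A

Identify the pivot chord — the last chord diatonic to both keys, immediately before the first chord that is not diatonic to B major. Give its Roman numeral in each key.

E — IV in B major, V in A major

Chords diatonic to B major: B, C#m, D#m, E, F#, G#m, A#dim.
Reading the progression, the first chord not in that set is F#m, so the modulation leaves B major there.
The chord immediately before F#m is E, which is diatonic to both keys: IV in B major and V in A major.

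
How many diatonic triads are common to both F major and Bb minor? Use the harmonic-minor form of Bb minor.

1

Diatonic triads of F major: F (I), Gm (ii), Am (iii), Bb (IV), C (V), Dm (vi), Edim (vii°).
Diatonic triads of Bb minor (harmonic minor): Bbm (i), Cdim (ii°), Dbaug (III+), Ebm (iv), F (V), Gb (VI), Adim (vii°).
Matching root and quality in both lists: F.
That gives 1 common triad.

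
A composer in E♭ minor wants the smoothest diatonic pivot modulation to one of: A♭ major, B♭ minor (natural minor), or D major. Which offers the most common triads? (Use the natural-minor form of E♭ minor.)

Triads of E♭ minor (natural minor): E♭m (i), Fdim (ii°), G♭ (III), A♭m (iv), B♭m (v), C♭ (VI), D♭ (VII).
A♭ major shares 2: B♭m, D♭.
B♭ minor (natural minor) shares 4: E♭m, G♭, B♭m, D♭.
D major shares 0: none.
The most common triads (4) are shared with B♭ minor.

B♭ minor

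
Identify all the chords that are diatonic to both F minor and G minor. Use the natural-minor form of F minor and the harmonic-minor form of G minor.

Triads in F minor (natural minor): Fm (i), Gdim (ii°), Ab (III), Bbm (iv), Cm (v), Db (VI), Eb (VII).
Triads in G minor (harmonic minor): Gm (i), Adim (ii°), Bbaug (III+), Cm (iv), D (V), Eb (VI), F#dim (vii°).
Shared triads with their functions: Cm (v in F minor, iv in G minor); Eb (VII in F minor, VI in G minor).

Cm, Eb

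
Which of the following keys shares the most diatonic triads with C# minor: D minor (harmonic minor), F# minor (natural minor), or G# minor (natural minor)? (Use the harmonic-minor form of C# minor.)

F# minor

Triads of C# minor (harmonic minor): C# minor (i), D# diminished (ii°), E augmented (III+), F# minor (iv), G# major (V), A major (VI), B# diminished (vii°).
D minor (harmonic minor) shares 1: A.
F# minor (natural minor) shares 3: C#m, F#m, A.
G# minor (natural minor) shares 1: C#m.
The most common triads (3) are shared with F# minor.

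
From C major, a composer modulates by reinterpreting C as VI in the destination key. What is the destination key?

E minor

The numeral VI denotes a major triad on scale degree 6. With C on degree 6, the tonic of the new key is E.
Degree 6 carries a major triad in minor keys, so the destination is E minor.
Check: the diatonic triads of E minor (natural minor) are Em (i), F#dim (ii°), G (III), Am (iv), Bm (v), C (VI), D (VII) — C is indeed VI.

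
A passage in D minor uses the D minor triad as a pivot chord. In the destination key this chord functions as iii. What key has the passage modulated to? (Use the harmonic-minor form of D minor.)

Bb major

The numeral iii denotes a minor triad on scale degree 3. With D on degree 3, the tonic of the new key is Bb.
Degree 3 carries a minor triad in major keys, so the destination is Bb major.
Check: the diatonic triads of Bb major are Bb (I), Cm (ii), Dm (iii), Eb (IV), F (V), Gm (vi), Adim (vii°) — D minor is indeed iii.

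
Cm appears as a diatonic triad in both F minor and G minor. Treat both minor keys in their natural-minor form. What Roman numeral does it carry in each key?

The scale of F minor (natural minor) is F G Ab Bb C Db Eb; C is degree 5, and the triad built there (C-Eb-G) is minor, so it is v.
The scale of G minor (natural minor) is G A Bb C D Eb F; C is degree 4, and the triad built there (C-Eb-G) is minor, so it is iv.

v in F minor; iv in G minor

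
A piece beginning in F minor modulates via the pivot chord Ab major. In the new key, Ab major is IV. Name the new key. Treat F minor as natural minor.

The numeral IV denotes a major triad on scale degree 4. With Ab on degree 4, the tonic of the new key is Eb.
Degree 4 carries a major triad in major keys, so the destination is Eb major.
Check: the diatonic triads of Eb major are Eb (I), Fm (ii), Gm (iii), Ab (IV), Bb (V), Cm (vi), Ddim (vii°) — Ab major is indeed IV.

Eb major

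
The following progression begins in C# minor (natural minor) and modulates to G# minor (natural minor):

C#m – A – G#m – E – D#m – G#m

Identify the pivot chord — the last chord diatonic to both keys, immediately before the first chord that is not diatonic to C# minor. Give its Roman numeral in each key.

E — III in C# minor, VI in G# minor

Chords diatonic to C# minor: C#m, D#dim, E, F#m, G#m, A, B.
Reading the progression, the first chord not in that set is D#m, so the modulation leaves C# minor there.
The chord immediately before D#m is E, which is diatonic to both keys: III in C# minor and VI in G# minor.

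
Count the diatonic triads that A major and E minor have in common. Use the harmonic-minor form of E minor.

Diatonic triads of A major: A major (I), B minor (ii), C# minor (iii), D major (IV), E major (V), F# minor (vi), G# diminished (vii°).
Diatonic triads of E minor (harmonic minor): E minor (i), F# diminished (ii°), G augmented (III+), A minor (iv), B major (V), C major (VI), D# diminished (vii°).
No triad has the same root and quality in both keys.

0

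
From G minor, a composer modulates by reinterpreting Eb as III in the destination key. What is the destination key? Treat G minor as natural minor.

The numeral III denotes a major triad on scale degree 3. With Eb on degree 3, the tonic of the new key is C.
Degree 3 carries a major triad in natural-minor keys, so the destination is C minor.
Check: the diatonic triads of C minor (natural minor) are Cm (i), Ddim (ii°), Eb (III), Fm (iv), Gm (v), Ab (VI), Bb (VII) — Eb is indeed III.

C minor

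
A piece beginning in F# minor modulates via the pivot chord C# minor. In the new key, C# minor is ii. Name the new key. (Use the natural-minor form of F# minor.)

The numeral ii denotes a minor triad on scale degree 2. With C# on degree 2, the tonic of the new key is B.
Degree 2 carries a minor triad in major keys, so the destination is B major.
Check: the diatonic triads of B major are B (I), C#m (ii), D#m (iii), E (IV), F# (V), G#m (vi), A#dim (vii°) — C# minor is indeed ii.

B major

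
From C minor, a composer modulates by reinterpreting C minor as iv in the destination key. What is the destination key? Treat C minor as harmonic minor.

The numeral iv denotes a minor triad on scale degree 4. With C on degree 4, the tonic of the new key is G.
Degree 4 carries a minor triad in minor keys, so the destination is G minor.
Check: the diatonic triads of G minor (natural minor) are Gm (i), Adim (ii°), Bb (III), Cm (iv), Dm (v), Eb (VI), F (VII) — C minor is indeed iv.

G minor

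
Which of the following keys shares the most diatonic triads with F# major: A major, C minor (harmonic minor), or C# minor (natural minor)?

Triads of F# major: F# (I), G#m (ii), A#m (iii), B (IV), C# (V), D#m (vi), E#dim (vii°).
A major shares 0: none.
C minor (harmonic minor) shares 0: none.
C# minor (natural minor) shares 2: G#m, B.
The most common triads (2) are shared with C# minor.

C# minor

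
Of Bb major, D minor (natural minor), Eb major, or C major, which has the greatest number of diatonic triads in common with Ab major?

Eb major

Triads of Ab major: Ab (I), Bbm (ii), Cm (iii), Db (IV), Eb (V), Fm (vi), Gdim (vii°).
Bb major shares 2: Cm, Eb.
D minor (natural minor) shares 0: none.
Eb major shares 4: Ab, Cm, Eb, Fm.
C major shares 0: none.
The most common triads (4) are shared with Eb major.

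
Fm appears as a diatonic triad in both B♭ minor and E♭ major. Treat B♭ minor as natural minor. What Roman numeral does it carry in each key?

v in B♭ minor; ii in E♭ major

The scale of B♭ minor (natural minor) is B♭ C D♭ E♭ F G♭ A♭; F is degree 5, and the triad built there (F-A♭-C) is minor, so it is v.
The scale of E♭ major is E♭ F G A♭ B♭ C D; F is degree 2, and the triad built there (F-A♭-C) is minor, so it is ii.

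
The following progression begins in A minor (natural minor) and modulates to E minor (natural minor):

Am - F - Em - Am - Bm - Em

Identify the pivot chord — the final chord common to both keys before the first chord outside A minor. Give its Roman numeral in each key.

Chords diatonic to A minor: Am, Bdim, C, Dm, Em, F, G.
Reading the progression, the first chord not in that set is Bm, so the modulation leaves A minor there.
The chord immediately before Bm is Am, which is diatonic to both keys: i in A minor and iv in E minor.

Am — i in A minor, iv in E minor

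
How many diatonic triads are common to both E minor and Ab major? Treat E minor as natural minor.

Diatonic triads of E minor (natural minor): E minor (i), F# diminished (ii°), G major (III), A minor (iv), B minor (v), C major (VI), D major (VII).
Diatonic triads of Ab major: Ab major (I), Bb minor (ii), C minor (iii), Db major (IV), Eb major (V), F minor (vi), G diminished (vii°).
No triad has the same root and quality in both keys.

0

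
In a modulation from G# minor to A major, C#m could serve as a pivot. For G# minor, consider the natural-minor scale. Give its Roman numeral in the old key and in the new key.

The scale of G# minor (natural minor) is G# A# B C# D# E F#; C# is degree 4, and the triad built there (C#-E-G#) is minor, so it is iv.
The scale of A major is A B C# D E F# G#; C# is degree 3, and the triad built there (C#-E-G#) is minor, so it is iii.

iv in G# minor; iii in A major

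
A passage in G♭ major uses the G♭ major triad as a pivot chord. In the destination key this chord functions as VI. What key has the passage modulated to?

B♭ minor

The numeral VI denotes a major triad on scale degree 6. With G♭ on degree 6, the tonic of the new key is B♭.
Degree 6 carries a major triad in minor keys, so the destination is B♭ minor.
Check: the diatonic triads of B♭ minor (natural minor) are B♭m (i), Cdim (ii°), D♭ (III), E♭m (iv), Fm (v), G♭ (VI), A♭ (VII) — G♭ major is indeed VI.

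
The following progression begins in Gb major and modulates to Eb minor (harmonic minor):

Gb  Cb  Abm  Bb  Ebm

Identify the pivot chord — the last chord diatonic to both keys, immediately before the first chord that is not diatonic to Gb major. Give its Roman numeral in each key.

Abm — ii in Gb major, iv in Eb minor

Chords diatonic to Gb major: Gb, Abm, Bbm, Cb, Db, Ebm, Fdim.
Reading the progression, the first chord not in that set is Bb, so the modulation leaves Gb major there.
The chord immediately before Bb is Abm, which is diatonic to both keys: ii in Gb major and iv in Eb minor.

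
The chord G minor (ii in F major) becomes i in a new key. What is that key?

G minor

The numeral i denotes a minor triad on scale degree 1. With G on degree 1, the tonic of the new key is G.
Degree 1 carries a minor triad in minor keys, so the destination is G minor.
Check: the diatonic triads of G minor (natural minor) are Gm (i), Adim (ii°), B♭ (III), Cm (iv), Dm (v), E♭ (VI), F (VII) — G minor is indeed i.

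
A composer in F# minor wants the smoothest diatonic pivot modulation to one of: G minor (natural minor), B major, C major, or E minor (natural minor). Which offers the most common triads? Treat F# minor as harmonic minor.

E minor

Triads of F# minor (harmonic minor): F#m (i), G#dim (ii°), Aaug (III+), Bm (iv), C# (V), D (VI), E#dim (vii°).
G minor (natural minor) shares 0: none.
B major shares 0: none.
C major shares 0: none.
E minor (natural minor) shares 2: Bm, D.
The most common triads (2) are shared with E minor.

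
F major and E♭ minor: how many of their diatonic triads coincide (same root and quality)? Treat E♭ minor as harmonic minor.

Diatonic triads of F major: F (I), Gm (ii), Am (iii), B♭ (IV), C (V), Dm (vi), Edim (vii°).
Diatonic triads of E♭ minor (harmonic minor): E♭m (i), Fdim (ii°), G♭aug (III+), A♭m (iv), B♭ (V), C♭ (VI), Ddim (vii°).
Matching root and quality in both lists: B♭.
That gives 1 common triad.

1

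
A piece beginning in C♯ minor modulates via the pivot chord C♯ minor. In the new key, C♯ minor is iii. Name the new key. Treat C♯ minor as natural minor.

A major

The numeral iii denotes a minor triad on scale degree 3. With C♯ on degree 3, the tonic of the new key is A.
Degree 3 carries a minor triad in major keys, so the destination is A major.
Check: the diatonic triads of A major are A (I), Bm (ii), C♯m (iii), D (IV), E (V), F♯m (vi), G♯dim (vii°) — C♯ minor is indeed iii.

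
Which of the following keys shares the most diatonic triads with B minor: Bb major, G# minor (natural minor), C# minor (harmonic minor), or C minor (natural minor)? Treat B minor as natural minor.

C# minor

Triads of B minor (natural minor): Bm (i), C#dim (ii°), D (III), Em (iv), F#m (v), G (VI), A (VII).
Bb major shares 0: none.
G# minor (natural minor) shares 0: none.
C# minor (harmonic minor) shares 2: F#m, A.
C minor (natural minor) shares 0: none.
The most common triads (2) are shared with C# minor.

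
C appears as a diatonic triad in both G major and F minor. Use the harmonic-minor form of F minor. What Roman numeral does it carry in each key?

IV in G major; V in F minor

The scale of G major is G A B C D E F#; C is degree 4, and the triad built there (C-E-G) is major, so it is IV.
The scale of F minor (harmonic minor) is F G Ab Bb C Db E; C is degree 5, and the triad built there (C-E-G) is major, so it is V.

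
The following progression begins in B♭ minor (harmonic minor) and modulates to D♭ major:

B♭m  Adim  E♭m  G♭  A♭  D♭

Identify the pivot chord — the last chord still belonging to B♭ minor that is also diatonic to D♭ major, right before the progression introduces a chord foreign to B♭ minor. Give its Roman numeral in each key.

G♭ — VI in B♭ minor, IV in D♭ major

Chords diatonic to B♭ minor: B♭m, Cdim, D♭aug, E♭m, F, G♭, Adim.
Reading the progression, the first chord not in that set is A♭, so the modulation leaves B♭ minor there.
The chord immediately before A♭ is G♭, which is diatonic to both keys: VI in B♭ minor and IV in D♭ major.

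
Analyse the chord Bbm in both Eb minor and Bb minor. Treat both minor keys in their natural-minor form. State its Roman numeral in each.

The scale of Eb minor (natural minor) is Eb F Gb Ab Bb Cb Db; Bb is degree 5, and the triad built there (Bb-Db-F) is minor, so it is v.
The scale of Bb minor (natural minor) is Bb C Db Eb F Gb Ab; Bb is degree 1, and the triad built there (Bb-Db-F) is minor, so it is i.

v in Eb minor; i in Bb minor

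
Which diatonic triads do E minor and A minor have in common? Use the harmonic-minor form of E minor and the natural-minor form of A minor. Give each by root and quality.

Triads in E minor (harmonic minor): Em (i), F♯dim (ii°), Gaug (III+), Am (iv), B (V), C (VI), D♯dim (vii°).
Triads in A minor (natural minor): Am (i), Bdim (ii°), C (III), Dm (iv), Em (v), F (VI), G (VII).
Shared triads with their functions: Em (i in E minor, v in A minor); Am (iv in E minor, i in A minor); C (VI in E minor, III in A minor).

Em, Am, C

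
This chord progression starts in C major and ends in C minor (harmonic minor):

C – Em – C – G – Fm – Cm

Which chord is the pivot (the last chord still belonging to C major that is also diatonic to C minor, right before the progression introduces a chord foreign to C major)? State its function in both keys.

Chords diatonic to C major: C, Dm, Em, F, G, Am, Bdim.
Reading the progression, the first chord not in that set is Fm, so the modulation leaves C major there.
The chord immediately before Fm is G, which is diatonic to both keys: V in C major and V in C minor.

G — V in C major, V in C minor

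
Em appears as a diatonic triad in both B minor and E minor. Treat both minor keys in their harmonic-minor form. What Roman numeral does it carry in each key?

iv in B minor; i in E minor

The scale of B minor (harmonic minor) is B C# D E F# G A#; E is degree 4, and the triad built there (E-G-B) is minor, so it is iv.
The scale of E minor (harmonic minor) is E F# G A B C D#; E is degree 1, and the triad built there (E-G-B) is minor, so it is i.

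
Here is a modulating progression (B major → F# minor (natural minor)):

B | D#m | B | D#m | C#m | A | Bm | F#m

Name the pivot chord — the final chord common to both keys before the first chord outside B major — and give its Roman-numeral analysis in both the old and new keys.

C#m — ii in B major, v in F# minor

Chords diatonic to B major: B, C#m, D#m, E, F#, G#m, A#dim.
Reading the progression, the first chord not in that set is A, so the modulation leaves B major there.
The chord immediately before A is C#m, which is diatonic to both keys: ii in B major and v in F# minor.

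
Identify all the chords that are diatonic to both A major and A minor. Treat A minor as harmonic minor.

E, G#dim

Triads in A major: A (I), Bm (ii), C#m (iii), D (IV), E (V), F#m (vi), G#dim (vii°).
Triads in A minor (harmonic minor): Am (i), Bdim (ii°), Caug (III+), Dm (iv), E (V), F (VI), G#dim (vii°).
Shared triads with their functions: E (V in A major, V in A minor); G#dim (vii° in A major, vii° in A minor).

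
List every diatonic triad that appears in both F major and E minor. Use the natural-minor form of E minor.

Triads in F major: F (I), Gm (ii), Am (iii), Bb (IV), C (V), Dm (vi), Edim (vii°).
Triads in E minor (natural minor): Em (i), F#dim (ii°), G (III), Am (iv), Bm (v), C (VI), D (VII).
Shared triads with their functions: Am (iii in F major, iv in E minor); C (V in F major, VI in E minor).

Am, C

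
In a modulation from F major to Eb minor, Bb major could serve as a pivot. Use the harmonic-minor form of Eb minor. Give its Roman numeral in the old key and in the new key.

The scale of F major is F G A Bb C D E; Bb is degree 4, and the triad built there (Bb-D-F) is major, so it is IV.
The scale of Eb minor (harmonic minor) is Eb F Gb Ab Bb Cb D; Bb is degree 5, and the triad built there (Bb-D-F) is major, so it is V.

IV in F major; V in Eb minor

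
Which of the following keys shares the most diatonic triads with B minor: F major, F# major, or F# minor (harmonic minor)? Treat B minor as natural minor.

Triads of B minor (natural minor): Bm (i), C#dim (ii°), D (III), Em (iv), F#m (v), G (VI), A (VII).
F major shares 0: none.
F# major shares 0: none.
F# minor (harmonic minor) shares 3: Bm, D, F#m.
The most common triads (3) are shared with F# minor.

F# minor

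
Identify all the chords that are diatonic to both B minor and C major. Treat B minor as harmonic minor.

Em, G

Triads in B minor (harmonic minor): B minor (i), C# diminished (ii°), D augmented (III+), E minor (iv), F# major (V), G major (VI), A# diminished (vii°).
Triads in C major: C major (I), D minor (ii), E minor (iii), F major (IV), G major (V), A minor (vi), B diminished (vii°).
Shared triads with their functions: E minor (iv in B minor, iii in C major); G major (VI in B minor, V in C major).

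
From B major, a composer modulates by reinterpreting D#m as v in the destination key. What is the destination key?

G# minor

The numeral v denotes a minor triad on scale degree 5. With D# on degree 5, the tonic of the new key is G#.
Degree 5 carries a minor triad in natural-minor keys, so the destination is G# minor.
Check: the diatonic triads of G# minor (natural minor) are G#m (i), A#dim (ii°), B (III), C#m (iv), D#m (v), E (VI), F# (VII) — D#m is indeed v.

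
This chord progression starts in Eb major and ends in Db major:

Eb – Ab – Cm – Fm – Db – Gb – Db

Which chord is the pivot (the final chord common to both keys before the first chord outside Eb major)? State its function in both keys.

Fm — ii in Eb major, iii in Db major

Chords diatonic to Eb major: Eb, Fm, Gm, Ab, Bb, Cm, Ddim.
Reading the progression, the first chord not in that set is Db, so the modulation leaves Eb major there.
The chord immediately before Db is Fm, which is diatonic to both keys: ii in Eb major and iii in Db major.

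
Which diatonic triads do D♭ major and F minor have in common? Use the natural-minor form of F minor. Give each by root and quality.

Triads in D♭ major: D♭ (I), E♭m (ii), Fm (iii), G♭ (IV), A♭ (V), B♭m (vi), Cdim (vii°).
Triads in F minor (natural minor): Fm (i), Gdim (ii°), A♭ (III), B♭m (iv), Cm (v), D♭ (VI), E♭ (VII).
Shared triads with their functions: D♭ (I in D♭ major, VI in F minor); Fm (iii in D♭ major, i in F minor); A♭ (V in D♭ major, III in F minor); B♭m (vi in D♭ major, iv in F minor).

D♭, Fm, A♭, B♭m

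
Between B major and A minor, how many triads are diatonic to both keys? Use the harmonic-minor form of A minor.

Diatonic triads of B major: B (I), C#m (ii), D#m (iii), E (IV), F# (V), G#m (vi), A#dim (vii°).
Diatonic triads of A minor (harmonic minor): Am (i), Bdim (ii°), Caug (III+), Dm (iv), E (V), F (VI), G#dim (vii°).
Matching root and quality in both lists: E.
That gives 1 common triad.

1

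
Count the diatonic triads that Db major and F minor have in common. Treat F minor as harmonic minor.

3

Diatonic triads of Db major: Db (I), Ebm (ii), Fm (iii), Gb (IV), Ab (V), Bbm (vi), Cdim (vii°).
Diatonic triads of F minor (harmonic minor): Fm (i), Gdim (ii°), Abaug (III+), Bbm (iv), C (V), Db (VI), Edim (vii°).
Matching root and quality in both lists: Db, Fm, Bbm.
That gives 3 common triads.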